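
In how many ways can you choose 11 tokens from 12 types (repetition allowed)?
C(11+12-1, 12-1) = C(22, 11) = 705432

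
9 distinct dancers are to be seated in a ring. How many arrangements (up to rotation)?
Circular: fix one position, arrange the rest. (9-1)! = 40320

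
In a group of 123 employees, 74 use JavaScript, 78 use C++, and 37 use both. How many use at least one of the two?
|A∪B| = |A| + |B| - |A∩B| = 74 + 78 - 37 = 115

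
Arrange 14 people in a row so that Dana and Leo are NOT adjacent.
Total - adjacent = 14! - (14-1)!×2 = 87178291200 - 12454041600 = 74724249600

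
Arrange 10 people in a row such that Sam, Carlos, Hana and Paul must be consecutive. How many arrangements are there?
Treat the 4 as one block: (10-4+1)! × 4! = 5040 × 24 = 120960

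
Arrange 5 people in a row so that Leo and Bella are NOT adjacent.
Total - adjacent = 5! - (5-1)!×2 = 120 - 48 = 72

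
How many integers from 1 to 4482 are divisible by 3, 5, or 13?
⌊4482/3⌋+⌊4482/5⌋+⌊4482/13⌋ - ⌊4482/15⌋-⌊4482/39⌋-⌊4482/65⌋ + ⌊4482/195⌋ = 1494+896+344 - 298-114-68 + 22 = 2276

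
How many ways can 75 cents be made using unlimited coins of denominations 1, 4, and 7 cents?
Coefficient of x^75 in 1/(1-x^1) · 1/(1-x^4) · 1/(1-x^7). Case on j = number of 7-cent coins (j = 0..10); remainder r = 75 - 7j is made from {1,4} in ⌊r/4⌋+1 ways. r = 75, 68, 61, 54, 47, 40, 33, 26, 19, 12, 5 → 19 + 18 + 16 + 14 + 12 + 11 + 9 + 7 + 5 + 4 + 2 = 117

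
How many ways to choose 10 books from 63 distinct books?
C(63,10) = 63!/(10!×53!) = 127805525001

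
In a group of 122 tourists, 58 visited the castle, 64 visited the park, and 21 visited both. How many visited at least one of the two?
|A∪B| = |A| + |B| - |A∩B| = 58 + 64 - 21 = 101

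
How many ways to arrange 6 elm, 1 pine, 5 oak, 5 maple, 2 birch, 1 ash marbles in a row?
20! / (6! × 1! × 5! × 5! × 2! × 1!) = 117327450240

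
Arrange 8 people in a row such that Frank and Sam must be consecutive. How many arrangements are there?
Treat the 2 as one block: (8-2+1)! × 2! = 5040 × 2 = 10080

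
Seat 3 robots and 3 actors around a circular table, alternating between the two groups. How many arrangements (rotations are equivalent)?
Fix one of the robots: (3-1)! ways for the remaining robots, × 3! ways for the actors = 2 × 6 = 12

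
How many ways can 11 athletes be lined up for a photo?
11! = 39916800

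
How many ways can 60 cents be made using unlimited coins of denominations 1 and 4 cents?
Coefficient of x^60 in 1/(1-x^1) · 1/(1-x^4). Use j coins of 4 for j = 0..⌊60/4⌋ = 15, the rest in 1s: 15 + 1 = 16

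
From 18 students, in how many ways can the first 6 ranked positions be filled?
P(18,6) = 18!/(18-6)! = 13366080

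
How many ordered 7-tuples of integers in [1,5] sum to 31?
Coefficient of x^31 in (x + x² + ... + x^5)^7. By inclusion-exclusion on dice exceeding 5: Σ_j (-1)^j C(7,j)·C(31-1-5j, 6) = C(7,0)·C(30,6) - C(7,1)·C(25,6) + C(7,2)·C(20,6) - C(7,3)·C(15,6) + C(7,4)·C(10,6) = 1·593775 - 7·177100 + 21·38760 - 35·5005 + 35·210 = 210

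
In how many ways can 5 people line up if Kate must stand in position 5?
Fix one position: (5-1)! = 24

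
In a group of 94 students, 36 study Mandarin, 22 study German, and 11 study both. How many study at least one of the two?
|A∪B| = |A| + |B| - |A∩B| = 36 + 22 - 11 = 47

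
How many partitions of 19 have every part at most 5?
Let r_j(i) = number of partitions of i into parts ≤ j, for i = 0..19. r_1(i) = 1 for all i; r_j(i) = r_{j-1}(i) + r_j(i-j). Rows j = 2..5: ≤2: 1 1 2 2 3 3 4 4 5 5 6 6 7 7 8 8 9 9 10 10; ≤3: 1 1 2 3 4 5 7 8 10 12 14 16 19 21 24 27 30 33 37 40; ≤4: 1 1 2 3 5 6 9 11 15 18 23 27 34 39 47 54 64 72 84 94; ≤5: 1 1 2 3 5 7 10 13 18 23 30 37 47 57 70 84 101 119 141 164. r_5(19) = 164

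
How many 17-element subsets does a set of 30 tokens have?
C(30,17) = 30!/(17!×13!) = 119759850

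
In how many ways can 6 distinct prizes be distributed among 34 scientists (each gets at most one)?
P(34,6) = 34!/(34-6)! = 968330880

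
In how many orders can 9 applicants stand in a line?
9! = 362880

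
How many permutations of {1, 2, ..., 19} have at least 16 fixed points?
Exactly j fixed points: C(19,j)·!(19-j); sum over j ≥ 16 (derangement numbers via !m = (m-1)·(!(m-1) + !(m-2)): !0..!3 = 1, 0, 1, 2). Σ_{j=16}^{19} C(19,j)·!(19-j) = C(19,16)·!3 + C(19,17)·!2 + C(19,18)·!1 + C(19,19)·!0 = 969·2 + 171·1 + 19·0 + 1·1 = 2110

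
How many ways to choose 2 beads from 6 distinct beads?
C(6,2) = 6!/(2!×4!) = 15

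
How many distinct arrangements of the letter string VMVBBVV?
7! / (2! × 4! × 1!) = 105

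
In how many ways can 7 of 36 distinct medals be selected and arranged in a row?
P(36,7) = 36!/(36-7)! = 42072307200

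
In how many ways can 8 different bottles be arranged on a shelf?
8! = 40320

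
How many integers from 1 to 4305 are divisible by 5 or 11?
⌊4305/5⌋ + ⌊4305/11⌋ - ⌊4305/55⌋ = 861 + 391 - 78 = 1174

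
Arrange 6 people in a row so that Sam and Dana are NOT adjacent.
Total - adjacent = 6! - (6-1)!×2 = 720 - 240 = 480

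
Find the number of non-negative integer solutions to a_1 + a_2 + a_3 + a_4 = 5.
C(5+4-1, 4-1) = C(8, 3) = 56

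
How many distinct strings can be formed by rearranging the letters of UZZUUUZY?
8! / (3! × 1! × 4!) = 280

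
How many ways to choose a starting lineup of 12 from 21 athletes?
C(21,12) = 21!/(12!×9!) = 293930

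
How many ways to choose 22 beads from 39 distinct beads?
C(39,22) = 39!/(22!×17!) = 51021117810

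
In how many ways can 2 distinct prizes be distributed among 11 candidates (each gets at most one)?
P(11,2) = 11!/(11-2)! = 110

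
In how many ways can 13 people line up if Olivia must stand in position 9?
Fix one position: (13-1)! = 479001600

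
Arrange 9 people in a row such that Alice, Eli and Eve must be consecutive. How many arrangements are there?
Treat the 3 as one block: (9-3+1)! × 3! = 5040 × 6 = 30240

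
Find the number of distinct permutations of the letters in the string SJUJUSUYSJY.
11! / (3! × 3! × 2! × 3!) = 92400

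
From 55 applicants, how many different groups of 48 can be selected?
C(55,48) = 55!/(48!×7!) = 202927725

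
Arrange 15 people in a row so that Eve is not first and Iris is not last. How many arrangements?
By inclusion-exclusion: 15! - 2×(15-1)! + (15-2)! = 1307674368000 - 174356582400 + 6227020800 = 1139544806400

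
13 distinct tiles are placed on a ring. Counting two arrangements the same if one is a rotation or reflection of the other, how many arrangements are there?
(13-1)!/2 = 479001600/2 = 239500800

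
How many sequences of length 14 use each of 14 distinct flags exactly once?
14! = 87178291200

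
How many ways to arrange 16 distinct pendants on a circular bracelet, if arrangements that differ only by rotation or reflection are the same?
(16-1)!/2 = 1307674368000/2 = 653837184000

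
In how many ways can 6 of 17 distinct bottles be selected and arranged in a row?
P(17,6) = 17!/(17-6)! = 8910720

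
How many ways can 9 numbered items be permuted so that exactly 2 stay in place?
Choose the 2 fixed points C(9,2) = 36, derange the rest: !7 = Σ_{j=0}^{7} (-1)^j·7!/j! = 5040 - 5040 + 2520 - 840 + 210 - 42 + 7 - 1 = 1854. Product = 36 × 1854 = 66744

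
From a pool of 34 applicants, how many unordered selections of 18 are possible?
C(34,18) = 34!/(18!×16!) = 2203961430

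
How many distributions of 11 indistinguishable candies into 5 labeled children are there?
C(11+5-1, 5-1) = C(15, 4) = 1365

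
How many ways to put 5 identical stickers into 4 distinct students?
C(5+4-1, 4-1) = C(8, 3) = 56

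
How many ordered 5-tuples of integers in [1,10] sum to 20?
Coefficient of x^20 in (x + x² + ... + x^10)^5. By inclusion-exclusion on dice exceeding 10: Σ_j (-1)^j C(5,j)·C(20-1-10j, 4) = C(5,0)·C(19,4) - C(5,1)·C(9,4) = 1·3876 - 5·126 = 3246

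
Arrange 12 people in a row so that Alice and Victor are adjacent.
Treat as block: (12-1)! × 2! = 39916800 × 2 = 79833600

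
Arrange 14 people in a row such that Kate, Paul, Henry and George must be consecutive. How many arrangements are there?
Treat the 4 as one block: (14-4+1)! × 4! = 39916800 × 24 = 958003200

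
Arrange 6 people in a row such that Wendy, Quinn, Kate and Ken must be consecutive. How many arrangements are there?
Treat the 4 as one block: (6-4+1)! × 4! = 6 × 24 = 144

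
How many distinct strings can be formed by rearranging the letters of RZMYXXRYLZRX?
12! / (1! × 3! × 2! × 1! × 3! × 2!) = 3326400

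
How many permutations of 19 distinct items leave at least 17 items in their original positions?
Exactly j fixed points: C(19,j)·!(19-j); sum over j ≥ 17 (derangement numbers via !m = (m-1)·(!(m-1) + !(m-2)): !0..!2 = 1, 0, 1). Σ_{j=17}^{19} C(19,j)·!(19-j) = C(19,17)·!2 + C(19,18)·!1 + C(19,19)·!0 = 171·1 + 19·0 + 1·1 = 172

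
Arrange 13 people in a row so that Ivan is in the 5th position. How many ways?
Fix one position: (13-1)! = 479001600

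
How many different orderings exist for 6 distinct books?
6! = 720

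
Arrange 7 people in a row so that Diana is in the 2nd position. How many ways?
Fix one position: (7-1)! = 720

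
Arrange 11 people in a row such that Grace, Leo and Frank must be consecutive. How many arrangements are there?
Treat the 3 as one block: (11-3+1)! × 3! = 362880 × 6 = 2177280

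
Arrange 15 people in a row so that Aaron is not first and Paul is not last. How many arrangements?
By inclusion-exclusion: 15! - 2×(15-1)! + (15-2)! = 1307674368000 - 174356582400 + 6227020800 = 1139544806400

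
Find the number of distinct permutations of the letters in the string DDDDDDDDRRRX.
12! / (1! × 3! × 8!) = 1980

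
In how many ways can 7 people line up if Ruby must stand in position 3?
Fix one position: (7-1)! = 720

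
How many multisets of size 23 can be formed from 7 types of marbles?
C(23+7-1, 7-1) = C(29, 6) = 475020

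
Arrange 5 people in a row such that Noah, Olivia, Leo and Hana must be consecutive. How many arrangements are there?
Treat the 4 as one block: (5-4+1)! × 4! = 2 × 24 = 48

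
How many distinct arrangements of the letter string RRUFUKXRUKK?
11! / (1! × 3! × 3! × 1! × 3!) = 184800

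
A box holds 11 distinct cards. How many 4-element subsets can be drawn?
C(11,4) = 11!/(4!×7!) = 330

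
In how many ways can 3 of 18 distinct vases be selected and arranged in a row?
P(18,3) = 18!/(18-3)! = 4896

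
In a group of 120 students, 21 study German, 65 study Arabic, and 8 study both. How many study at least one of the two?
|A∪B| = |A| + |B| - |A∩B| = 21 + 65 - 8 = 78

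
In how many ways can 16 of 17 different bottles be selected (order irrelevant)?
C(17,16) = 17!/(16!×1!) = 17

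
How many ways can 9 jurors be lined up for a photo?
9! = 362880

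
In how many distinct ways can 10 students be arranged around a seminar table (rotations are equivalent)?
Circular: fix one position, arrange the rest. (10-1)! = 362880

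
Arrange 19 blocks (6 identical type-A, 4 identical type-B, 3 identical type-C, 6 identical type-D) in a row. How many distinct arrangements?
19! / (6! × 4! × 3! × 6!) = 1629547920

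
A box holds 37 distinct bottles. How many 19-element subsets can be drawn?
C(37,19) = 37!/(19!×18!) = 17672631900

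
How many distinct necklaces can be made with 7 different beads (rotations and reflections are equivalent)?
(7-1)!/2 = 720/2 = 360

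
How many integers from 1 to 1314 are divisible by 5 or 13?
⌊1314/5⌋ + ⌊1314/13⌋ - ⌊1314/65⌋ = 262 + 101 - 20 = 343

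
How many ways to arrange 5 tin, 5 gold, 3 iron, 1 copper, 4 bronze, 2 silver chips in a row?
20! / (5! × 5! × 3! × 1! × 4! × 2!) = 586637251200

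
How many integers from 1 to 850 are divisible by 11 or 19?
⌊850/11⌋ + ⌊850/19⌋ - ⌊850/209⌋ = 77 + 44 - 4 = 117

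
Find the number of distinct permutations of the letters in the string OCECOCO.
7! / (1! × 3! × 3!) = 140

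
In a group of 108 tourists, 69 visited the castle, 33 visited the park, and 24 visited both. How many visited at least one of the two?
|A∪B| = |A| + |B| - |A∩B| = 69 + 33 - 24 = 78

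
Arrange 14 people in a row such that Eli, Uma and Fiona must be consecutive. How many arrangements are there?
Treat the 3 as one block: (14-3+1)! × 3! = 479001600 × 6 = 2874009600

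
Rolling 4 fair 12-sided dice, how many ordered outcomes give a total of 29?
Coefficient of x^29 in (x + x² + ... + x^12)^4. By inclusion-exclusion on dice exceeding 12: Σ_j (-1)^j C(4,j)·C(29-1-12j, 3) = C(4,0)·C(28,3) - C(4,1)·C(16,3) + C(4,2)·C(4,3) = 1·3276 - 4·560 + 6·4 = 1060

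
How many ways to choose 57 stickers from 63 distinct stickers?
C(63,57) = 63!/(57!×6!) = 67945521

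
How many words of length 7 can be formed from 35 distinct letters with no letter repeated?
P(35,7) = 35!/(35-7)! = 33891580800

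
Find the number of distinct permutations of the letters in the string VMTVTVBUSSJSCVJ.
15! / (4! × 1! × 1! × 2! × 3! × 1! × 1! × 2!) = 2270268000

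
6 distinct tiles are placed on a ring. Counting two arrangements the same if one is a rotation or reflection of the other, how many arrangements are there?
(6-1)!/2 = 120/2 = 60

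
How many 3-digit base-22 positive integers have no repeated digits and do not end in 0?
Last digit: 21 nonzero choices. First digit: 20 (nonzero, ≠last). Middle 1: P(20,1) = 20. Total = 8400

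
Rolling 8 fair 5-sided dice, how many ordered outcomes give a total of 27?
Coefficient of x^27 in (x + x² + ... + x^5)^8. By inclusion-exclusion on dice exceeding 5: Σ_j (-1)^j C(8,j)·C(27-1-5j, 7) = C(8,0)·C(26,7) - C(8,1)·C(21,7) + C(8,2)·C(16,7) - C(8,3)·C(11,7) = 1·657800 - 8·116280 + 28·11440 - 56·330 = 29400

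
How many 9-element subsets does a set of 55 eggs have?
C(55,9) = 55!/(9!×46!) = 6358402050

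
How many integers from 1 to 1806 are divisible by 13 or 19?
⌊1806/13⌋ + ⌊1806/19⌋ - ⌊1806/247⌋ = 138 + 95 - 7 = 226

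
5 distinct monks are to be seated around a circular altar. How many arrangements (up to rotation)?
Circular: fix one position, arrange the rest. (5-1)! = 24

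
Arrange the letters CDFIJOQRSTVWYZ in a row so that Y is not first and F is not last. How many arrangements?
By inclusion-exclusion: 14! - 2×(14-1)! + (14-2)! = 87178291200 - 12454041600 + 479001600 = 75203251200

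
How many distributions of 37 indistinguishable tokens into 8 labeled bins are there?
C(37+8-1, 8-1) = C(44, 7) = 38320568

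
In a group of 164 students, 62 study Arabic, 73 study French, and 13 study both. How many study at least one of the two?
|A∪B| = |A| + |B| - |A∩B| = 62 + 73 - 13 = 122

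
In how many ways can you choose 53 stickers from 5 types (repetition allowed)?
C(53+5-1, 5-1) = C(57, 4) = 395010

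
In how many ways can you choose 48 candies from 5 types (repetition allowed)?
C(48+5-1, 5-1) = C(52, 4) = 270725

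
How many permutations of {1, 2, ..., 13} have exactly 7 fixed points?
Choose the 7 fixed points C(13,7) = 1716, derange the rest: !6 = Σ_{j=0}^{6} (-1)^j·6!/j! = 720 - 720 + 360 - 120 + 30 - 6 + 1 = 265. Product = 1716 × 265 = 454740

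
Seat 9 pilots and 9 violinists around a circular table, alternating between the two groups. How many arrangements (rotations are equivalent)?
Fix one of the pilots: (9-1)! ways for the remaining pilots, × 9! ways for the violinists = 40320 × 362880 = 14631321600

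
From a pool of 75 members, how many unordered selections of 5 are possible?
C(75,5) = 75!/(5!×70!) = 17259390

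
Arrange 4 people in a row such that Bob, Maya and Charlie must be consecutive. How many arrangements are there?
Treat the 3 as one block: (4-3+1)! × 3! = 2 × 6 = 12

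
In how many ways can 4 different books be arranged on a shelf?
4! = 24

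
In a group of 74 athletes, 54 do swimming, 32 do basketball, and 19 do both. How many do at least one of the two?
|A∪B| = |A| + |B| - |A∩B| = 54 + 32 - 19 = 67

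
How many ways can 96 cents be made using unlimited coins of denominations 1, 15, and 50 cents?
Coefficient of x^96 in 1/(1-x^1) · 1/(1-x^15) · 1/(1-x^50). Case on j = number of 50-cent coins (j = 0..1); remainder r = 96 - 50j is made from {1,15} in ⌊r/15⌋+1 ways. r = 96, 46 → 7 + 4 = 11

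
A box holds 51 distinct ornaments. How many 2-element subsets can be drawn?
C(51,2) = 51!/(2!×49!) = 1275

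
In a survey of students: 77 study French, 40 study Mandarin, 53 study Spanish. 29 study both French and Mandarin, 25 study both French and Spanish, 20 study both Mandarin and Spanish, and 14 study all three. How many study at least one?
|A∪B∪C| = 77+40+53-29-25-20+14 = 110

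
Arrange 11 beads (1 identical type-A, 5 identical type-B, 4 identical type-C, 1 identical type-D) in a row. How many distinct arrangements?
11! / (1! × 5! × 4! × 1!) = 13860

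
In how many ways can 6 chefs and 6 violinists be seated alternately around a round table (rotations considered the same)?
Fix one of the chefs: (6-1)! ways for the remaining chefs, × 6! ways for the violinists = 120 × 720 = 86400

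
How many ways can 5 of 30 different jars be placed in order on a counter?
P(30,5) = 30!/(30-5)! = 17100720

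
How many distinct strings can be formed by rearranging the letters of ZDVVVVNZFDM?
11! / (1! × 2! × 2! × 1! × 1! × 4!) = 415800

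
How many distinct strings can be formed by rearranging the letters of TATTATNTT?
9! / (2! × 6! × 1!) = 252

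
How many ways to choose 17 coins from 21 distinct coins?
C(21,17) = 21!/(17!×4!) = 5985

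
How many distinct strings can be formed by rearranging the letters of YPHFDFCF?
8! / (1! × 1! × 1! × 3! × 1! × 1!) = 6720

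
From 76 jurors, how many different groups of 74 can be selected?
C(76,74) = 76!/(74!×2!) = 2850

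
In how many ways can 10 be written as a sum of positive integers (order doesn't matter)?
Pentagonal recurrence p(n) = p(n-1) + p(n-2) - p(n-5) - p(n-7) + p(n-12) + p(n-15) - ... gives p(0..9) = 1, 1, 2, 3, 5, 7, 11, 15, 22, 30. p(10) = p(9) + p(8) - p(5) - p(3) = 30 + 22 - 7 - 3 = 42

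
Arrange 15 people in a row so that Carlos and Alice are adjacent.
Treat as block: (15-1)! × 2! = 87178291200 × 2 = 174356582400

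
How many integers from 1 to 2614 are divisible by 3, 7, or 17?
⌊2614/3⌋+⌊2614/7⌋+⌊2614/17⌋ - ⌊2614/21⌋-⌊2614/51⌋-⌊2614/119⌋ + ⌊2614/357⌋ = 871+373+153 - 124-51-21 + 7 = 1208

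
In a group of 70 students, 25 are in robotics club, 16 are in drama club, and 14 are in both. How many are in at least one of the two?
|A∪B| = |A| + |B| - |A∩B| = 25 + 16 - 14 = 27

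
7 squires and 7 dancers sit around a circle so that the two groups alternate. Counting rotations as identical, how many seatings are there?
Fix one of the squires: (7-1)! ways for the remaining squires, × 7! ways for the dancers = 720 × 5040 = 3628800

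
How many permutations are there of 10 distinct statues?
10! = 3628800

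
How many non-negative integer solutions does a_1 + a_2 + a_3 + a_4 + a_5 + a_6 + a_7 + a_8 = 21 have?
C(21+8-1, 8-1) = C(28, 7) = 1184040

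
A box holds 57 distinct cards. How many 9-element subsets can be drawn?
C(57,9) = 57!/(9!×48!) = 8996462475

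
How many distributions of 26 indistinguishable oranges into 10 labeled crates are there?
C(26+10-1, 10-1) = C(35, 9) = 70607460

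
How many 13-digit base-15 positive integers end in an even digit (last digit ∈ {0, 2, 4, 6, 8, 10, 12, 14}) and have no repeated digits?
Last∈{0,2,4,6,8,10,12,14}. Last=0: 43589145600. Last nonzero: 7×13×P(13,11) = 283329446400. Total = 326918592000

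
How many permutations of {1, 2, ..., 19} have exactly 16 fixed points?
Choose the 16 fixed points C(19,16) = 969, derange the rest: !3 = Σ_{j=0}^{3} (-1)^j·3!/j! = 6 - 6 + 3 - 1 = 2. Product = 969 × 2 = 1938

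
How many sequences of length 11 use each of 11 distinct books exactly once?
11! = 39916800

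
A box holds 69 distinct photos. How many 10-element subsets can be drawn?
C(69,10) = 69!/(10!×59!) = 340032449328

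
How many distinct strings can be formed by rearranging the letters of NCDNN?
5! / (1! × 1! × 3!) = 20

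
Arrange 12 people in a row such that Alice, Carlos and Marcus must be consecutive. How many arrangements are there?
Treat the 3 as one block: (12-3+1)! × 3! = 3628800 × 6 = 21772800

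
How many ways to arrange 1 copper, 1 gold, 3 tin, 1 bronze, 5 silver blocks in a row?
11! / (1! × 1! × 3! × 1! × 5!) = 55440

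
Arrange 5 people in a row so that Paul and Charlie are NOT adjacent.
Total - adjacent = 5! - (5-1)!×2 = 120 - 48 = 72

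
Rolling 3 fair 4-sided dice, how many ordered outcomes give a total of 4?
Coefficient of x^4 in (x + x² + ... + x^4)^3. By inclusion-exclusion on dice exceeding 4: Σ_j (-1)^j C(3,j)·C(4-1-4j, 2) = C(3,0)·C(3,2) = 1·3 = 3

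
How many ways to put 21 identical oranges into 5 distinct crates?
C(21+5-1, 5-1) = C(25, 4) = 12650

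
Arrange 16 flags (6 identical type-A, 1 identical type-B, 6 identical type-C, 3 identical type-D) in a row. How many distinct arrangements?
16! / (6! × 1! × 6! × 3!) = 6726720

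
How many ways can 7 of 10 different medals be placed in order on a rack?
P(10,7) = 10!/(10-7)! = 604800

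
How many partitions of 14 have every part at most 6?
Let r_j(i) = number of partitions of i into parts ≤ j, for i = 0..14. r_1(i) = 1 for all i; r_j(i) = r_{j-1}(i) + r_j(i-j). Rows j = 2..6: ≤2: 1 1 2 2 3 3 4 4 5 5 6 6 7 7 8; ≤3: 1 1 2 3 4 5 7 8 10 12 14 16 19 21 24; ≤4: 1 1 2 3 5 6 9 11 15 18 23 27 34 39 47; ≤5: 1 1 2 3 5 7 10 13 18 23 30 37 47 57 70; ≤6: 1 1 2 3 5 7 11 14 20 26 35 44 58 71 90. r_6(14) = 90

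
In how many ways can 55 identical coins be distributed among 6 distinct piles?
C(55+6-1, 6-1) = C(60, 5) = 5461512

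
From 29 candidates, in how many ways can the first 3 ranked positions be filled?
P(29,3) = 29!/(29-3)! = 21924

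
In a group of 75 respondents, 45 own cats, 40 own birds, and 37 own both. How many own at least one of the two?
|A∪B| = |A| + |B| - |A∩B| = 45 + 40 - 37 = 48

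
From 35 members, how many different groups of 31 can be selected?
C(35,31) = 35!/(31!×4!) = 52360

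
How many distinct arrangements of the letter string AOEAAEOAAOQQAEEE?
16! / (2! × 6! × 3! × 5!) = 20180160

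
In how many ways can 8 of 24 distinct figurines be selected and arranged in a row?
P(24,8) = 24!/(24-8)! = 29654190720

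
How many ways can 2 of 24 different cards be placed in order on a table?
P(24,2) = 24!/(24-2)! = 552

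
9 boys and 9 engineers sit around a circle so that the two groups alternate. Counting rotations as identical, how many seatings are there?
Fix one of the boys: (9-1)! ways for the remaining boys, × 9! ways for the engineers = 40320 × 362880 = 14631321600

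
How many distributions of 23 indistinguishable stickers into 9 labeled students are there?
C(23+9-1, 9-1) = C(31, 8) = 7888725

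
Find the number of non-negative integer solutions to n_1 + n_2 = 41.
C(41+2-1, 2-1) = C(42, 1) = 42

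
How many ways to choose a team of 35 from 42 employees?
C(42,35) = 42!/(35!×7!) = 26978328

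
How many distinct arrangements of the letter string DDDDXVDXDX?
10! / (3! × 1! × 6!) = 840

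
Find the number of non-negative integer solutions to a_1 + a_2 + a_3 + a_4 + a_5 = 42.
C(42+5-1, 5-1) = C(46, 4) = 163185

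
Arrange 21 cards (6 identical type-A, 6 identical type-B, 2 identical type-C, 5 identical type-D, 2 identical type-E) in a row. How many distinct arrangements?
21! / (6! × 6! × 2! × 5! × 2!) = 205323037920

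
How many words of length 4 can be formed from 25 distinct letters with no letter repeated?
P(25,4) = 25!/(25-4)! = 303600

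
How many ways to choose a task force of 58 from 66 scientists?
C(66,58) = 66!/(58!×8!) = 5743572120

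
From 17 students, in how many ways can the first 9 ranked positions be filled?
P(17,9) = 17!/(17-9)! = 8821612800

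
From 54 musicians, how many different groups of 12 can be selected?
C(54,12) = 54!/(12!×42!) = 343006888770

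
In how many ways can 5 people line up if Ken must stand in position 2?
Fix one position: (5-1)! = 24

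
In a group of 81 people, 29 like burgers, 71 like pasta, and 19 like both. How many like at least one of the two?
|A∪B| = |A| + |B| - |A∩B| = 29 + 71 - 19 = 81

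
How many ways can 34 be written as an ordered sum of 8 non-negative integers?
C(34+8-1, 8-1) = C(41, 7) = 22481940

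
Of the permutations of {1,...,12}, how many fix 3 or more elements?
Exactly j fixed points: C(12,j)·!(12-j); sum over j ≥ 3 (derangement numbers via !m = (m-1)·(!(m-1) + !(m-2)): !0..!9 = 1, 0, 1, 2, 9, 44, 265, 1854, 14833, 133496). Σ_{j=3}^{12} C(12,j)·!(12-j) = C(12,3)·!9 + C(12,4)·!8 + C(12,5)·!7 + C(12,6)·!6 + C(12,7)·!5 + C(12,8)·!4 + C(12,9)·!3 + C(12,10)·!2 + C(12,11)·!1 + C(12,12)·!0 = 220·133496 + 495·14833 + 792·1854 + 924·265 + 792·44 + 495·9 + 220·2 + 66·1 + 12·0 + 1·1 = 38464493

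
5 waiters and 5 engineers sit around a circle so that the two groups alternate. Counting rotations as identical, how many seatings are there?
Fix one of the waiters: (5-1)! ways for the remaining waiters, × 5! ways for the engineers = 24 × 120 = 2880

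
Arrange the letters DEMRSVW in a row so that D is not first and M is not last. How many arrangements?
By inclusion-exclusion: 7! - 2×(7-1)! + (7-2)! = 5040 - 1440 + 120 = 3720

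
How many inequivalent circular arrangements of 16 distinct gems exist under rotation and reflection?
(16-1)!/2 = 1307674368000/2 = 653837184000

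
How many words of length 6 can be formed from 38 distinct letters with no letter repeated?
P(38,6) = 38!/(38-6)! = 1987690320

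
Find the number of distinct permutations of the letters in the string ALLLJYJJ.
8! / (3! × 1! × 3! × 1!) = 1120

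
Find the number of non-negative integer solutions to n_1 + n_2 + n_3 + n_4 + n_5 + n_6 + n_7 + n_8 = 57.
C(57+8-1, 8-1) = C(64, 7) = 621216192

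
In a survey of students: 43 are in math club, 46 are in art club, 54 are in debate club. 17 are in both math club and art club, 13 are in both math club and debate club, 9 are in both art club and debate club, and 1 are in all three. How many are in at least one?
|A∪B∪C| = 43+46+54-17-13-9+1 = 105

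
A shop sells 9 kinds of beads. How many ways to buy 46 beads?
C(46+9-1, 9-1) = C(54, 8) = 1040465790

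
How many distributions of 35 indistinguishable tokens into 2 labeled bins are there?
C(35+2-1, 2-1) = C(36, 1) = 36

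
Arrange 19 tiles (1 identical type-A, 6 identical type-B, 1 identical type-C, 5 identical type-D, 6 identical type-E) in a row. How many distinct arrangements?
19! / (1! × 6! × 1! × 5! × 6!) = 1955457504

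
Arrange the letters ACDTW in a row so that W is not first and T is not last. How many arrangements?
By inclusion-exclusion: 5! - 2×(5-1)! + (5-2)! = 120 - 48 + 6 = 78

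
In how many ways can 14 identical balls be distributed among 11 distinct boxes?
C(14+11-1, 11-1) = C(24, 10) = 1961256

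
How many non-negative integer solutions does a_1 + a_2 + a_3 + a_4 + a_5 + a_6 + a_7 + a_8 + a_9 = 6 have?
C(6+9-1, 9-1) = C(14, 8) = 3003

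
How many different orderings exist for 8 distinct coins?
8! = 40320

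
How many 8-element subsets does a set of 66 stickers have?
C(66,8) = 66!/(8!×58!) = 5743572120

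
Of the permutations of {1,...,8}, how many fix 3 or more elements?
Exactly j fixed points: C(8,j)·!(8-j); sum over j ≥ 3 (derangement numbers via !m = (m-1)·(!(m-1) + !(m-2)): !0..!5 = 1, 0, 1, 2, 9, 44). Σ_{j=3}^{8} C(8,j)·!(8-j) = C(8,3)·!5 + C(8,4)·!4 + C(8,5)·!3 + C(8,6)·!2 + C(8,7)·!1 + C(8,8)·!0 = 56·44 + 70·9 + 56·2 + 28·1 + 8·0 + 1·1 = 3235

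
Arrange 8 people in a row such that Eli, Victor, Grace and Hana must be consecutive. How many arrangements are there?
Treat the 4 as one block: (8-4+1)! × 4! = 120 × 24 = 2880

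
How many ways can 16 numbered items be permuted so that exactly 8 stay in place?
Choose the 8 fixed points C(16,8) = 12870, derange the rest: !8 = Σ_{j=0}^{8} (-1)^j·8!/j! = 40320 - 40320 + 20160 - 6720 + 1680 - 336 + 56 - 8 + 1 = 14833. Product = 12870 × 14833 = 190900710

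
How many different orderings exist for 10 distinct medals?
10! = 3628800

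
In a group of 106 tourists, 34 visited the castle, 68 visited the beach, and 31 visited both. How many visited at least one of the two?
|A∪B| = |A| + |B| - |A∩B| = 34 + 68 - 31 = 71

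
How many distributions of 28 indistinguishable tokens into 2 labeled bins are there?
C(28+2-1, 2-1) = C(29, 1) = 29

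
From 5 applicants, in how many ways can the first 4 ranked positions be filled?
P(5,4) = 5!/(5-4)! = 120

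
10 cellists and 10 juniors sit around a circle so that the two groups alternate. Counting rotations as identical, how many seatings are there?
Fix one of the cellists: (10-1)! ways for the remaining cellists, × 10! ways for the juniors = 362880 × 3628800 = 1316818944000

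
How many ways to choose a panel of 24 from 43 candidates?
C(43,24) = 43!/(24!×19!) = 800472431850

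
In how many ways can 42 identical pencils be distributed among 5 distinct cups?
C(42+5-1, 5-1) = C(46, 4) = 163185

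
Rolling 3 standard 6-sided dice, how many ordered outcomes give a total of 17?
Coefficient of x^17 in (x + x² + ... + x^6)^3. By inclusion-exclusion on dice exceeding 6: Σ_j (-1)^j C(3,j)·C(17-1-6j, 2) = C(3,0)·C(16,2) - C(3,1)·C(10,2) + C(3,2)·C(4,2) = 1·120 - 3·45 + 3·6 = 3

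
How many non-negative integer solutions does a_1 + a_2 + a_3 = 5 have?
C(5+3-1, 3-1) = C(7, 2) = 21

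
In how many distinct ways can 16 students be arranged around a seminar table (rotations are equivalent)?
Circular: fix one position, arrange the rest. (16-1)! = 1307674368000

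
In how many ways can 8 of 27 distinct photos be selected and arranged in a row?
P(27,8) = 27!/(27-8)! = 89513424000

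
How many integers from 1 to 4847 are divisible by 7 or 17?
⌊4847/7⌋ + ⌊4847/17⌋ - ⌊4847/119⌋ = 692 + 285 - 40 = 937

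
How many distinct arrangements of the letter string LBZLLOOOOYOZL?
13! / (1! × 5! × 2! × 1! × 4!) = 1081080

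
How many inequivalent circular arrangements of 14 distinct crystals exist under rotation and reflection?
(14-1)!/2 = 6227020800/2 = 3113510400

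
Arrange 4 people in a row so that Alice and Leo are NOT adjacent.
Total - adjacent = 4! - (4-1)!×2 = 24 - 12 = 12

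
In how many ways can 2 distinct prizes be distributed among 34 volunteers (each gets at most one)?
P(34,2) = 34!/(34-2)! = 1122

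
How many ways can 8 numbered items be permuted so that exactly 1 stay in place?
Choose the 1 fixed point C(8,1) = 8, derange the rest: !7 = Σ_{j=0}^{7} (-1)^j·7!/j! = 5040 - 5040 + 2520 - 840 + 210 - 42 + 7 - 1 = 1854. Product = 8 × 1854 = 14832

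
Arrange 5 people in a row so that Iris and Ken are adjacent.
Treat as block: (5-1)! × 2! = 24 × 2 = 48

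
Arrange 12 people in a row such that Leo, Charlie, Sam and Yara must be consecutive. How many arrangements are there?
Treat the 4 as one block: (12-4+1)! × 4! = 362880 × 24 = 8709120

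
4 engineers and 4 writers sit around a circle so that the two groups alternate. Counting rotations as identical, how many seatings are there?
Fix one of the engineers: (4-1)! ways for the remaining engineers, × 4! ways for the writers = 6 × 24 = 144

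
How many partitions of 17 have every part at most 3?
Let r_j(i) = number of partitions of i into parts ≤ j, for i = 0..17. r_1(i) = 1 for all i; r_j(i) = r_{j-1}(i) + r_j(i-j). Rows j = 2..3: ≤2: 1 1 2 2 3 3 4 4 5 5 6 6 7 7 8 8 9 9; ≤3: 1 1 2 3 4 5 7 8 10 12 14 16 19 21 24 27 30 33. r_3(17) = 33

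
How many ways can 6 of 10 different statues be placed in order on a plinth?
P(10,6) = 10!/(10-6)! = 151200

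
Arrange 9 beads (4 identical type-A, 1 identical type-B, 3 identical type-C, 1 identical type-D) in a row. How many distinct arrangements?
9! / (4! × 1! × 3! × 1!) = 2520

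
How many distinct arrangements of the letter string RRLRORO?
7! / (1! × 4! × 2!) = 105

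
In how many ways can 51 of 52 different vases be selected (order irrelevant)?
C(52,51) = 52!/(51!×1!) = 52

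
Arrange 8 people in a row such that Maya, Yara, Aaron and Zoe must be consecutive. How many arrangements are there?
Treat the 4 as one block: (8-4+1)! × 4! = 120 × 24 = 2880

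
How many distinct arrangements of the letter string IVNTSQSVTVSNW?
13! / (2! × 2! × 3! × 1! × 3! × 1! × 1!) = 43243200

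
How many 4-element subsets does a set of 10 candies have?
C(10,4) = 10!/(4!×6!) = 210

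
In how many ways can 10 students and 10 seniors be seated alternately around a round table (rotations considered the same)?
Fix one of the students: (10-1)! ways for the remaining students, × 10! ways for the seniors = 362880 × 3628800 = 1316818944000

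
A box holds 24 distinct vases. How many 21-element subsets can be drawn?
C(24,21) = 24!/(21!×3!) = 2024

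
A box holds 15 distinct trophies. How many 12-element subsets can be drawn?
C(15,12) = 15!/(12!×3!) = 455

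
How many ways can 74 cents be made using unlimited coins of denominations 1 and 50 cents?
Coefficient of x^74 in 1/(1-x^1) · 1/(1-x^50). Use j coins of 50 for j = 0..⌊74/50⌋ = 1, the rest in 1s: 1 + 1 = 2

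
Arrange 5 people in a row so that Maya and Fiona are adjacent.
Treat as block: (5-1)! × 2! = 24 × 2 = 48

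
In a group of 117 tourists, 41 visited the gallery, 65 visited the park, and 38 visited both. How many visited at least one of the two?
|A∪B| = |A| + |B| - |A∩B| = 41 + 65 - 38 = 68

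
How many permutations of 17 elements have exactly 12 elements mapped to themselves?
Choose the 12 fixed points C(17,12) = 6188, derange the rest: !5 = Σ_{j=0}^{5} (-1)^j·5!/j! = 120 - 120 + 60 - 20 + 5 - 1 = 44. Product = 6188 × 44 = 272272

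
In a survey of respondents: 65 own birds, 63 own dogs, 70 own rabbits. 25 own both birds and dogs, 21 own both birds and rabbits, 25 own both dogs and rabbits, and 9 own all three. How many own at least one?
|A∪B∪C| = 65+63+70-25-21-25+9 = 136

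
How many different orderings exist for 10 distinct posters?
10! = 3628800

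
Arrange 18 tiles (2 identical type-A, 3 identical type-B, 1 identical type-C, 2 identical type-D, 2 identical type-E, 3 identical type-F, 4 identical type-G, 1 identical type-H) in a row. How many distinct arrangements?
18! / (2! × 3! × 1! × 2! × 2! × 3! × 4! × 1!) = 926269344000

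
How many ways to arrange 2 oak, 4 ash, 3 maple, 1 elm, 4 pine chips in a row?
14! / (2! × 4! × 3! × 1! × 4!) = 12612600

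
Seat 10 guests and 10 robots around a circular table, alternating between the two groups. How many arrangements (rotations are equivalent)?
Fix one of the guests: (10-1)! ways for the remaining guests, × 10! ways for the robots = 362880 × 3628800 = 1316818944000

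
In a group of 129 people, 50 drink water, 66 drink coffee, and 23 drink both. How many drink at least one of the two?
|A∪B| = |A| + |B| - |A∩B| = 50 + 66 - 23 = 93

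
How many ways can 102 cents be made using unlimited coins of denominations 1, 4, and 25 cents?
Coefficient of x^102 in 1/(1-x^1) · 1/(1-x^4) · 1/(1-x^25). Case on j = number of 25-cent coins (j = 0..4); remainder r = 102 - 25j is made from {1,4} in ⌊r/4⌋+1 ways. r = 102, 77, 52, 27, 2 → 26 + 20 + 14 + 7 + 1 = 68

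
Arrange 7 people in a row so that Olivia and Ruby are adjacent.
Treat as block: (7-1)! × 2! = 720 × 2 = 1440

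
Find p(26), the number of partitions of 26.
Pentagonal recurrence p(n) = p(n-1) + p(n-2) - p(n-5) - p(n-7) + p(n-12) + p(n-15) - ... gives p(0..25) = 1, 1, 2, 3, 5, 7, 11, 15, 22, 30, 42, 56, 77, 101, 135, 176, 231, 297, 385, 490, 627, 792, 1002, 1255, 1575, 1958. p(26) = p(25) + p(24) - p(21) - p(19) + p(14) + p(11) - p(4) - p(0) = 1958 + 1575 - 792 - 490 + 135 + 56 - 5 - 1 = 2436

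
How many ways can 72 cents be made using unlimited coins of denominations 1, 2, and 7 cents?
Coefficient of x^72 in 1/(1-x^1) · 1/(1-x^2) · 1/(1-x^7). Case on j = number of 7-cent coins (j = 0..10); remainder r = 72 - 7j is made from {1,2} in ⌊r/2⌋+1 ways. r = 72, 65, 58, 51, 44, 37, 30, 23, 16, 9, 2 → 37 + 33 + 30 + 26 + 23 + 19 + 16 + 12 + 9 + 5 + 2 = 212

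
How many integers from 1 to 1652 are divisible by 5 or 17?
⌊1652/5⌋ + ⌊1652/17⌋ - ⌊1652/85⌋ = 330 + 97 - 19 = 408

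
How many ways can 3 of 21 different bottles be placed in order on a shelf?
P(21,3) = 21!/(21-3)! = 7980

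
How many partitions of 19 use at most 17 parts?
By conjugation, equals partitions of 19 into parts ≤ 17. Let r_j(i) = number of partitions of i into parts ≤ j, for i = 0..19. r_1(i) = 1 for all i; r_j(i) = r_{j-1}(i) + r_j(i-j). Rows j = 2..17: ≤2: 1 1 2 2 3 3 4 4 5 5 6 6 7 7 8 8 9 9 10 10; ≤3: 1 1 2 3 4 5 7 8 10 12 14 16 19 21 24 27 30 33 37 40; ≤4: 1 1 2 3 5 6 9 11 15 18 23 27 34 39 47 54 64 72 84 94; ≤5: 1 1 2 3 5 7 10 13 18 23 30 37 47 57 70 84 101 119 141 164; ≤6: 1 1 2 3 5 7 11 14 20 26 35 44 58 71 90 110 136 163 199 235; ≤7: 1 1 2 3 5 7 11 15 21 28 38 49 65 82 105 131 164 201 248 300; ≤8: 1 1 2 3 5 7 11 15 22 29 40 52 70 89 116 146 186 230 288 352; ≤9: 1 1 2 3 5 7 11 15 22 30 41 54 73 94 123 157 201 252 318 393; ≤10: 1 1 2 3 5 7 11 15 22 30 42 55 75 97 128 164 212 267 340 423; ≤11: 1 1 2 3 5 7 11 15 22 30 42 56 76 99 131 169 219 278 355 445; ≤12: 1 1 2 3 5 7 11 15 22 30 42 56 77 100 133 172 224 285 366 460; ≤13: 1 1 2 3 5 7 11 15 22 30 42 56 77 101 134 174 227 290 373 471; ≤14: 1 1 2 3 5 7 11 15 22 30 42 56 77 101 135 175 229 293 378 478; ≤15: 1 1 2 3 5 7 11 15 22 30 42 56 77 101 135 176 230 295 381 483; ≤16: 1 1 2 3 5 7 11 15 22 30 42 56 77 101 135 176 231 296 383 486; ≤17: 1 1 2 3 5 7 11 15 22 30 42 56 77 101 135 176 231 297 384 488. r_17(19) = 488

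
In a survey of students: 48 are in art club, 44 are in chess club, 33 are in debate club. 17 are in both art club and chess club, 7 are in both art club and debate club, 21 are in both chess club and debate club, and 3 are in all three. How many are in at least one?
|A∪B∪C| = 48+44+33-17-7-21+3 = 83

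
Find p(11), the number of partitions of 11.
Pentagonal recurrence p(n) = p(n-1) + p(n-2) - p(n-5) - p(n-7) + p(n-12) + p(n-15) - ... gives p(0..10) = 1, 1, 2, 3, 5, 7, 11, 15, 22, 30, 42. p(11) = p(10) + p(9) - p(6) - p(4) = 42 + 30 - 11 - 5 = 56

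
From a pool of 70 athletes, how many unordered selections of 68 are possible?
C(70,68) = 70!/(68!×2!) = 2415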